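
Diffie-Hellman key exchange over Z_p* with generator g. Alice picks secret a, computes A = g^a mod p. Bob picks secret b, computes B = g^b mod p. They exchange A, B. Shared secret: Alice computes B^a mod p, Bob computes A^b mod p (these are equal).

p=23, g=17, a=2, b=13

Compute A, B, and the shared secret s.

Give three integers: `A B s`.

A = 17^2 mod 23  (bits of 2 = 10)
  bit 0 = 1: r = r^2 * 17 mod 23 = 1^2 * 17 = 1*17 = 17
  bit 1 = 0: r = r^2 mod 23 = 17^2 = 13
  -> A = 13
B = 17^13 mod 23  (bits of 13 = 1101)
  bit 0 = 1: r = r^2 * 17 mod 23 = 1^2 * 17 = 1*17 = 17
  bit 1 = 1: r = r^2 * 17 mod 23 = 17^2 * 17 = 13*17 = 14
  bit 2 = 0: r = r^2 mod 23 = 14^2 = 12
  bit 3 = 1: r = r^2 * 17 mod 23 = 12^2 * 17 = 6*17 = 10
  -> B = 10
s = B^a = 10^2 mod 23  (bits of 2 = 10)
  bit 0 = 1: r = r^2 * 10 mod 23 = 1^2 * 10 = 1*10 = 10
  bit 1 = 0: r = r^2 mod 23 = 10^2 = 8
  -> s = B^a = 8

Answer: 13 10 8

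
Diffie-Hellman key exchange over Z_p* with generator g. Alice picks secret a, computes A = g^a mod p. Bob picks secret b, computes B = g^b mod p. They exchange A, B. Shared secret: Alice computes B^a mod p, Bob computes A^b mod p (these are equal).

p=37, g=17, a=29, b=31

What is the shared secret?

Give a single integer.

Answer: 24

Derivation:
A = 17^29 mod 37  (bits of 29 = 11101)
  bit 0 = 1: r = r^2 * 17 mod 37 = 1^2 * 17 = 1*17 = 17
  bit 1 = 1: r = r^2 * 17 mod 37 = 17^2 * 17 = 30*17 = 29
  bit 2 = 1: r = r^2 * 17 mod 37 = 29^2 * 17 = 27*17 = 15
  bit 3 = 0: r = r^2 mod 37 = 15^2 = 3
  bit 4 = 1: r = r^2 * 17 mod 37 = 3^2 * 17 = 9*17 = 5
  -> A = 5
B = 17^31 mod 37  (bits of 31 = 11111)
  bit 0 = 1: r = r^2 * 17 mod 37 = 1^2 * 17 = 1*17 = 17
  bit 1 = 1: r = r^2 * 17 mod 37 = 17^2 * 17 = 30*17 = 29
  bit 2 = 1: r = r^2 * 17 mod 37 = 29^2 * 17 = 27*17 = 15
  bit 3 = 1: r = r^2 * 17 mod 37 = 15^2 * 17 = 3*17 = 14
  bit 4 = 1: r = r^2 * 17 mod 37 = 14^2 * 17 = 11*17 = 2
  -> B = 2
s = B^a = 2^29 mod 37  (bits of 29 = 11101)
  bit 0 = 1: r = r^2 * 2 mod 37 = 1^2 * 2 = 1*2 = 2
  bit 1 = 1: r = r^2 * 2 mod 37 = 2^2 * 2 = 4*2 = 8
  bit 2 = 1: r = r^2 * 2 mod 37 = 8^2 * 2 = 27*2 = 17
  bit 3 = 0: r = r^2 mod 37 = 17^2 = 30
  bit 4 = 1: r = r^2 * 2 mod 37 = 30^2 * 2 = 12*2 = 24
  -> s = B^a = 24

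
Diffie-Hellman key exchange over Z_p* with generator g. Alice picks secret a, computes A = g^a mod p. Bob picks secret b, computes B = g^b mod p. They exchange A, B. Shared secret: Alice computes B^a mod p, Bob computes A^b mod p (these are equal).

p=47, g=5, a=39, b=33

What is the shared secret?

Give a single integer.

A = 5^39 mod 47  (bits of 39 = 100111)
  bit 0 = 1: r = r^2 * 5 mod 47 = 1^2 * 5 = 1*5 = 5
  bit 1 = 0: r = r^2 mod 47 = 5^2 = 25
  bit 2 = 0: r = r^2 mod 47 = 25^2 = 14
  bit 3 = 1: r = r^2 * 5 mod 47 = 14^2 * 5 = 8*5 = 40
  bit 4 = 1: r = r^2 * 5 mod 47 = 40^2 * 5 = 2*5 = 10
  bit 5 = 1: r = r^2 * 5 mod 47 = 10^2 * 5 = 6*5 = 30
  -> A = 30
B = 5^33 mod 47  (bits of 33 = 100001)
  bit 0 = 1: r = r^2 * 5 mod 47 = 1^2 * 5 = 1*5 = 5
  bit 1 = 0: r = r^2 mod 47 = 5^2 = 25
  bit 2 = 0: r = r^2 mod 47 = 25^2 = 14
  bit 3 = 0: r = r^2 mod 47 = 14^2 = 8
  bit 4 = 0: r = r^2 mod 47 = 8^2 = 17
  bit 5 = 1: r = r^2 * 5 mod 47 = 17^2 * 5 = 7*5 = 35
  -> B = 35
s = B^a = 35^39 mod 47  (bits of 39 = 100111)
  bit 0 = 1: r = r^2 * 35 mod 47 = 1^2 * 35 = 1*35 = 35
  bit 1 = 0: r = r^2 mod 47 = 35^2 = 3
  bit 2 = 0: r = r^2 mod 47 = 3^2 = 9
  bit 3 = 1: r = r^2 * 35 mod 47 = 9^2 * 35 = 34*35 = 15
  bit 4 = 1: r = r^2 * 35 mod 47 = 15^2 * 35 = 37*35 = 26
  bit 5 = 1: r = r^2 * 35 mod 47 = 26^2 * 35 = 18*35 = 19
  -> s = B^a = 19

Answer: 19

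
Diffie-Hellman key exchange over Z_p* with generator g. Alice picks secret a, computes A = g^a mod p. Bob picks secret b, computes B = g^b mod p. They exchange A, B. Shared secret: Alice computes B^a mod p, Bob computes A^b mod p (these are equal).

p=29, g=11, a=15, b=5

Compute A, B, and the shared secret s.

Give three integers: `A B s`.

Answer: 18 14 15

Derivation:
A = 11^15 mod 29  (bits of 15 = 1111)
  bit 0 = 1: r = r^2 * 11 mod 29 = 1^2 * 11 = 1*11 = 11
  bit 1 = 1: r = r^2 * 11 mod 29 = 11^2 * 11 = 5*11 = 26
  bit 2 = 1: r = r^2 * 11 mod 29 = 26^2 * 11 = 9*11 = 12
  bit 3 = 1: r = r^2 * 11 mod 29 = 12^2 * 11 = 28*11 = 18
  -> A = 18
B = 11^5 mod 29  (bits of 5 = 101)
  bit 0 = 1: r = r^2 * 11 mod 29 = 1^2 * 11 = 1*11 = 11
  bit 1 = 0: r = r^2 mod 29 = 11^2 = 5
  bit 2 = 1: r = r^2 * 11 mod 29 = 5^2 * 11 = 25*11 = 14
  -> B = 14
s = B^a = 14^15 mod 29  (bits of 15 = 1111)
  bit 0 = 1: r = r^2 * 14 mod 29 = 1^2 * 14 = 1*14 = 14
  bit 1 = 1: r = r^2 * 14 mod 29 = 14^2 * 14 = 22*14 = 18
  bit 2 = 1: r = r^2 * 14 mod 29 = 18^2 * 14 = 5*14 = 12
  bit 3 = 1: r = r^2 * 14 mod 29 = 12^2 * 14 = 28*14 = 15
  -> s = B^a = 15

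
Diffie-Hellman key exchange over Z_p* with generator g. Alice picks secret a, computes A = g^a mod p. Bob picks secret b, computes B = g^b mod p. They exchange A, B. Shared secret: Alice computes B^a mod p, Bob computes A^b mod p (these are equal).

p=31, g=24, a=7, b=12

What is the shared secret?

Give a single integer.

Answer: 8

Derivation:
A = 24^7 mod 31  (bits of 7 = 111)
  bit 0 = 1: r = r^2 * 24 mod 31 = 1^2 * 24 = 1*24 = 24
  bit 1 = 1: r = r^2 * 24 mod 31 = 24^2 * 24 = 18*24 = 29
  bit 2 = 1: r = r^2 * 24 mod 31 = 29^2 * 24 = 4*24 = 3
  -> A = 3
B = 24^12 mod 31  (bits of 12 = 1100)
  bit 0 = 1: r = r^2 * 24 mod 31 = 1^2 * 24 = 1*24 = 24
  bit 1 = 1: r = r^2 * 24 mod 31 = 24^2 * 24 = 18*24 = 29
  bit 2 = 0: r = r^2 mod 31 = 29^2 = 4
  bit 3 = 0: r = r^2 mod 31 = 4^2 = 16
  -> B = 16
s = B^a = 16^7 mod 31  (bits of 7 = 111)
  bit 0 = 1: r = r^2 * 16 mod 31 = 1^2 * 16 = 1*16 = 16
  bit 1 = 1: r = r^2 * 16 mod 31 = 16^2 * 16 = 8*16 = 4
  bit 2 = 1: r = r^2 * 16 mod 31 = 4^2 * 16 = 16*16 = 8
  -> s = B^a = 8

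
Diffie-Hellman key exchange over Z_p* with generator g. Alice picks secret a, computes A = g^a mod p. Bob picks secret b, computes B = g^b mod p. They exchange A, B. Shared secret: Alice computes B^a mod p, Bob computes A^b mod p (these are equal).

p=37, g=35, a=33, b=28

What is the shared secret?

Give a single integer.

A = 35^33 mod 37  (bits of 33 = 100001)
  bit 0 = 1: r = r^2 * 35 mod 37 = 1^2 * 35 = 1*35 = 35
  bit 1 = 0: r = r^2 mod 37 = 35^2 = 4
  bit 2 = 0: r = r^2 mod 37 = 4^2 = 16
  bit 3 = 0: r = r^2 mod 37 = 16^2 = 34
  bit 4 = 0: r = r^2 mod 37 = 34^2 = 9
  bit 5 = 1: r = r^2 * 35 mod 37 = 9^2 * 35 = 7*35 = 23
  -> A = 23
B = 35^28 mod 37  (bits of 28 = 11100)
  bit 0 = 1: r = r^2 * 35 mod 37 = 1^2 * 35 = 1*35 = 35
  bit 1 = 1: r = r^2 * 35 mod 37 = 35^2 * 35 = 4*35 = 29
  bit 2 = 1: r = r^2 * 35 mod 37 = 29^2 * 35 = 27*35 = 20
  bit 3 = 0: r = r^2 mod 37 = 20^2 = 30
  bit 4 = 0: r = r^2 mod 37 = 30^2 = 12
  -> B = 12
s = B^a = 12^33 mod 37  (bits of 33 = 100001)
  bit 0 = 1: r = r^2 * 12 mod 37 = 1^2 * 12 = 1*12 = 12
  bit 1 = 0: r = r^2 mod 37 = 12^2 = 33
  bit 2 = 0: r = r^2 mod 37 = 33^2 = 16
  bit 3 = 0: r = r^2 mod 37 = 16^2 = 34
  bit 4 = 0: r = r^2 mod 37 = 34^2 = 9
  bit 5 = 1: r = r^2 * 12 mod 37 = 9^2 * 12 = 7*12 = 10
  -> s = B^a = 10

Answer: 10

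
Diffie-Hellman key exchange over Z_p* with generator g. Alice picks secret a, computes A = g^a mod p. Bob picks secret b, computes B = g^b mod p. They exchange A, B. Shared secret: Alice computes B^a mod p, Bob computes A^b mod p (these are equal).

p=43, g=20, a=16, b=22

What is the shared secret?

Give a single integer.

A = 20^16 mod 43  (bits of 16 = 10000)
  bit 0 = 1: r = r^2 * 20 mod 43 = 1^2 * 20 = 1*20 = 20
  bit 1 = 0: r = r^2 mod 43 = 20^2 = 13
  bit 2 = 0: r = r^2 mod 43 = 13^2 = 40
  bit 3 = 0: r = r^2 mod 43 = 40^2 = 9
  bit 4 = 0: r = r^2 mod 43 = 9^2 = 38
  -> A = 38
B = 20^22 mod 43  (bits of 22 = 10110)
  bit 0 = 1: r = r^2 * 20 mod 43 = 1^2 * 20 = 1*20 = 20
  bit 1 = 0: r = r^2 mod 43 = 20^2 = 13
  bit 2 = 1: r = r^2 * 20 mod 43 = 13^2 * 20 = 40*20 = 26
  bit 3 = 1: r = r^2 * 20 mod 43 = 26^2 * 20 = 31*20 = 18
  bit 4 = 0: r = r^2 mod 43 = 18^2 = 23
  -> B = 23
s = B^a = 23^16 mod 43  (bits of 16 = 10000)
  bit 0 = 1: r = r^2 * 23 mod 43 = 1^2 * 23 = 1*23 = 23
  bit 1 = 0: r = r^2 mod 43 = 23^2 = 13
  bit 2 = 0: r = r^2 mod 43 = 13^2 = 40
  bit 3 = 0: r = r^2 mod 43 = 40^2 = 9
  bit 4 = 0: r = r^2 mod 43 = 9^2 = 38
  -> s = B^a = 38

Answer: 38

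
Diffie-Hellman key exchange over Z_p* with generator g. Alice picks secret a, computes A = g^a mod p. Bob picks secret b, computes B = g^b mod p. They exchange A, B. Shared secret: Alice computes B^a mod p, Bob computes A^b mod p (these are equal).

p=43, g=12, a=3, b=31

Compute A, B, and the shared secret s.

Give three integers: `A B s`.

A = 12^3 mod 43  (bits of 3 = 11)
  bit 0 = 1: r = r^2 * 12 mod 43 = 1^2 * 12 = 1*12 = 12
  bit 1 = 1: r = r^2 * 12 mod 43 = 12^2 * 12 = 15*12 = 8
  -> A = 8
B = 12^31 mod 43  (bits of 31 = 11111)
  bit 0 = 1: r = r^2 * 12 mod 43 = 1^2 * 12 = 1*12 = 12
  bit 1 = 1: r = r^2 * 12 mod 43 = 12^2 * 12 = 15*12 = 8
  bit 2 = 1: r = r^2 * 12 mod 43 = 8^2 * 12 = 21*12 = 37
  bit 3 = 1: r = r^2 * 12 mod 43 = 37^2 * 12 = 36*12 = 2
  bit 4 = 1: r = r^2 * 12 mod 43 = 2^2 * 12 = 4*12 = 5
  -> B = 5
s = B^a = 5^3 mod 43  (bits of 3 = 11)
  bit 0 = 1: r = r^2 * 5 mod 43 = 1^2 * 5 = 1*5 = 5
  bit 1 = 1: r = r^2 * 5 mod 43 = 5^2 * 5 = 25*5 = 39
  -> s = B^a = 39

Answer: 8 5 39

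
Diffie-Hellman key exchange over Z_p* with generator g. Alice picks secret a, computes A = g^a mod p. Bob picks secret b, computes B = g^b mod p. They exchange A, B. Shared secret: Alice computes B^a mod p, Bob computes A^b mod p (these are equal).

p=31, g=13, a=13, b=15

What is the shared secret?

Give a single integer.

Answer: 30

Derivation:
A = 13^13 mod 31  (bits of 13 = 1101)
  bit 0 = 1: r = r^2 * 13 mod 31 = 1^2 * 13 = 1*13 = 13
  bit 1 = 1: r = r^2 * 13 mod 31 = 13^2 * 13 = 14*13 = 27
  bit 2 = 0: r = r^2 mod 31 = 27^2 = 16
  bit 3 = 1: r = r^2 * 13 mod 31 = 16^2 * 13 = 8*13 = 11
  -> A = 11
B = 13^15 mod 31  (bits of 15 = 1111)
  bit 0 = 1: r = r^2 * 13 mod 31 = 1^2 * 13 = 1*13 = 13
  bit 1 = 1: r = r^2 * 13 mod 31 = 13^2 * 13 = 14*13 = 27
  bit 2 = 1: r = r^2 * 13 mod 31 = 27^2 * 13 = 16*13 = 22
  bit 3 = 1: r = r^2 * 13 mod 31 = 22^2 * 13 = 19*13 = 30
  -> B = 30
s = B^a = 30^13 mod 31  (bits of 13 = 1101)
  bit 0 = 1: r = r^2 * 30 mod 31 = 1^2 * 30 = 1*30 = 30
  bit 1 = 1: r = r^2 * 30 mod 31 = 30^2 * 30 = 1*30 = 30
  bit 2 = 0: r = r^2 mod 31 = 30^2 = 1
  bit 3 = 1: r = r^2 * 30 mod 31 = 1^2 * 30 = 1*30 = 30
  -> s = B^a = 30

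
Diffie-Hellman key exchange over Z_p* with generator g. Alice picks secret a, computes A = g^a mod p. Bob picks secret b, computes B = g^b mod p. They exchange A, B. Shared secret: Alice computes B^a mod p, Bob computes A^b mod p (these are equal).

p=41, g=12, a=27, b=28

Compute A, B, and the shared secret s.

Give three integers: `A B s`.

Answer: 19 23 4

Derivation:
A = 12^27 mod 41  (bits of 27 = 11011)
  bit 0 = 1: r = r^2 * 12 mod 41 = 1^2 * 12 = 1*12 = 12
  bit 1 = 1: r = r^2 * 12 mod 41 = 12^2 * 12 = 21*12 = 6
  bit 2 = 0: r = r^2 mod 41 = 6^2 = 36
  bit 3 = 1: r = r^2 * 12 mod 41 = 36^2 * 12 = 25*12 = 13
  bit 4 = 1: r = r^2 * 12 mod 41 = 13^2 * 12 = 5*12 = 19
  -> A = 19
B = 12^28 mod 41  (bits of 28 = 11100)
  bit 0 = 1: r = r^2 * 12 mod 41 = 1^2 * 12 = 1*12 = 12
  bit 1 = 1: r = r^2 * 12 mod 41 = 12^2 * 12 = 21*12 = 6
  bit 2 = 1: r = r^2 * 12 mod 41 = 6^2 * 12 = 36*12 = 22
  bit 3 = 0: r = r^2 mod 41 = 22^2 = 33
  bit 4 = 0: r = r^2 mod 41 = 33^2 = 23
  -> B = 23
s = B^a = 23^27 mod 41  (bits of 27 = 11011)
  bit 0 = 1: r = r^2 * 23 mod 41 = 1^2 * 23 = 1*23 = 23
  bit 1 = 1: r = r^2 * 23 mod 41 = 23^2 * 23 = 37*23 = 31
  bit 2 = 0: r = r^2 mod 41 = 31^2 = 18
  bit 3 = 1: r = r^2 * 23 mod 41 = 18^2 * 23 = 37*23 = 31
  bit 4 = 1: r = r^2 * 23 mod 41 = 31^2 * 23 = 18*23 = 4
  -> s = B^a = 4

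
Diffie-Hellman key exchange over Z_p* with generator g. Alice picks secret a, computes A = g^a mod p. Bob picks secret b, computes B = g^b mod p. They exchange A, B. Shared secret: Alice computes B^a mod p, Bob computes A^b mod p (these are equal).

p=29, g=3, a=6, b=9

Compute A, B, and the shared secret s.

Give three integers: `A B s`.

A = 3^6 mod 29  (bits of 6 = 110)
  bit 0 = 1: r = r^2 * 3 mod 29 = 1^2 * 3 = 1*3 = 3
  bit 1 = 1: r = r^2 * 3 mod 29 = 3^2 * 3 = 9*3 = 27
  bit 2 = 0: r = r^2 mod 29 = 27^2 = 4
  -> A = 4
B = 3^9 mod 29  (bits of 9 = 1001)
  bit 0 = 1: r = r^2 * 3 mod 29 = 1^2 * 3 = 1*3 = 3
  bit 1 = 0: r = r^2 mod 29 = 3^2 = 9
  bit 2 = 0: r = r^2 mod 29 = 9^2 = 23
  bit 3 = 1: r = r^2 * 3 mod 29 = 23^2 * 3 = 7*3 = 21
  -> B = 21
s = B^a = 21^6 mod 29  (bits of 6 = 110)
  bit 0 = 1: r = r^2 * 21 mod 29 = 1^2 * 21 = 1*21 = 21
  bit 1 = 1: r = r^2 * 21 mod 29 = 21^2 * 21 = 6*21 = 10
  bit 2 = 0: r = r^2 mod 29 = 10^2 = 13
  -> s = B^a = 13

Answer: 4 21 13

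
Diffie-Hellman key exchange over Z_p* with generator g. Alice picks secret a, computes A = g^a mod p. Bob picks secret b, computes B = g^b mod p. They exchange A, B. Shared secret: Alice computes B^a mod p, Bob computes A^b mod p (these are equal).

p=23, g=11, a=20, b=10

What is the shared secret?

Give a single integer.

A = 11^20 mod 23  (bits of 20 = 10100)
  bit 0 = 1: r = r^2 * 11 mod 23 = 1^2 * 11 = 1*11 = 11
  bit 1 = 0: r = r^2 mod 23 = 11^2 = 6
  bit 2 = 1: r = r^2 * 11 mod 23 = 6^2 * 11 = 13*11 = 5
  bit 3 = 0: r = r^2 mod 23 = 5^2 = 2
  bit 4 = 0: r = r^2 mod 23 = 2^2 = 4
  -> A = 4
B = 11^10 mod 23  (bits of 10 = 1010)
  bit 0 = 1: r = r^2 * 11 mod 23 = 1^2 * 11 = 1*11 = 11
  bit 1 = 0: r = r^2 mod 23 = 11^2 = 6
  bit 2 = 1: r = r^2 * 11 mod 23 = 6^2 * 11 = 13*11 = 5
  bit 3 = 0: r = r^2 mod 23 = 5^2 = 2
  -> B = 2
s = B^a = 2^20 mod 23  (bits of 20 = 10100)
  bit 0 = 1: r = r^2 * 2 mod 23 = 1^2 * 2 = 1*2 = 2
  bit 1 = 0: r = r^2 mod 23 = 2^2 = 4
  bit 2 = 1: r = r^2 * 2 mod 23 = 4^2 * 2 = 16*2 = 9
  bit 3 = 0: r = r^2 mod 23 = 9^2 = 12
  bit 4 = 0: r = r^2 mod 23 = 12^2 = 6
  -> s = B^a = 6

Answer: 6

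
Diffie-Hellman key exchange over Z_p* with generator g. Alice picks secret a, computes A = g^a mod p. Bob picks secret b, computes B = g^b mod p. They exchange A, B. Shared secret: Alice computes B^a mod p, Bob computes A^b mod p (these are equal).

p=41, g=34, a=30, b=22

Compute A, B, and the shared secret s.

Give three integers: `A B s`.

Answer: 32 33 40

Derivation:
A = 34^30 mod 41  (bits of 30 = 11110)
  bit 0 = 1: r = r^2 * 34 mod 41 = 1^2 * 34 = 1*34 = 34
  bit 1 = 1: r = r^2 * 34 mod 41 = 34^2 * 34 = 8*34 = 26
  bit 2 = 1: r = r^2 * 34 mod 41 = 26^2 * 34 = 20*34 = 24
  bit 3 = 1: r = r^2 * 34 mod 41 = 24^2 * 34 = 2*34 = 27
  bit 4 = 0: r = r^2 mod 41 = 27^2 = 32
  -> A = 32
B = 34^22 mod 41  (bits of 22 = 10110)
  bit 0 = 1: r = r^2 * 34 mod 41 = 1^2 * 34 = 1*34 = 34
  bit 1 = 0: r = r^2 mod 41 = 34^2 = 8
  bit 2 = 1: r = r^2 * 34 mod 41 = 8^2 * 34 = 23*34 = 3
  bit 3 = 1: r = r^2 * 34 mod 41 = 3^2 * 34 = 9*34 = 19
  bit 4 = 0: r = r^2 mod 41 = 19^2 = 33
  -> B = 33
s = B^a = 33^30 mod 41  (bits of 30 = 11110)
  bit 0 = 1: r = r^2 * 33 mod 41 = 1^2 * 33 = 1*33 = 33
  bit 1 = 1: r = r^2 * 33 mod 41 = 33^2 * 33 = 23*33 = 21
  bit 2 = 1: r = r^2 * 33 mod 41 = 21^2 * 33 = 31*33 = 39
  bit 3 = 1: r = r^2 * 33 mod 41 = 39^2 * 33 = 4*33 = 9
  bit 4 = 0: r = r^2 mod 41 = 9^2 = 40
  -> s = B^a = 40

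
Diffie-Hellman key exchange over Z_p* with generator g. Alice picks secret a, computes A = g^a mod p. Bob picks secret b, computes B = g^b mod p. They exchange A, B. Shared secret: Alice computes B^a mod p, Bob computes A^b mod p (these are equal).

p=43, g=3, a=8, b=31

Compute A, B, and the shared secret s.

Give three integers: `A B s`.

Answer: 25 33 17

Derivation:
A = 3^8 mod 43  (bits of 8 = 1000)
  bit 0 = 1: r = r^2 * 3 mod 43 = 1^2 * 3 = 1*3 = 3
  bit 1 = 0: r = r^2 mod 43 = 3^2 = 9
  bit 2 = 0: r = r^2 mod 43 = 9^2 = 38
  bit 3 = 0: r = r^2 mod 43 = 38^2 = 25
  -> A = 25
B = 3^31 mod 43  (bits of 31 = 11111)
  bit 0 = 1: r = r^2 * 3 mod 43 = 1^2 * 3 = 1*3 = 3
  bit 1 = 1: r = r^2 * 3 mod 43 = 3^2 * 3 = 9*3 = 27
  bit 2 = 1: r = r^2 * 3 mod 43 = 27^2 * 3 = 41*3 = 37
  bit 3 = 1: r = r^2 * 3 mod 43 = 37^2 * 3 = 36*3 = 22
  bit 4 = 1: r = r^2 * 3 mod 43 = 22^2 * 3 = 11*3 = 33
  -> B = 33
s = B^a = 33^8 mod 43  (bits of 8 = 1000)
  bit 0 = 1: r = r^2 * 33 mod 43 = 1^2 * 33 = 1*33 = 33
  bit 1 = 0: r = r^2 mod 43 = 33^2 = 14
  bit 2 = 0: r = r^2 mod 43 = 14^2 = 24
  bit 3 = 0: r = r^2 mod 43 = 24^2 = 17
  -> s = B^a = 17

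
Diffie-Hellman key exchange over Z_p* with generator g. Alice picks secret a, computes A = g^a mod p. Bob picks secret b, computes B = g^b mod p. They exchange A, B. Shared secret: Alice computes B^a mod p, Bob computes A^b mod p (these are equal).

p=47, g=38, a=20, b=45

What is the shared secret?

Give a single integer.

A = 38^20 mod 47  (bits of 20 = 10100)
  bit 0 = 1: r = r^2 * 38 mod 47 = 1^2 * 38 = 1*38 = 38
  bit 1 = 0: r = r^2 mod 47 = 38^2 = 34
  bit 2 = 1: r = r^2 * 38 mod 47 = 34^2 * 38 = 28*38 = 30
  bit 3 = 0: r = r^2 mod 47 = 30^2 = 7
  bit 4 = 0: r = r^2 mod 47 = 7^2 = 2
  -> A = 2
B = 38^45 mod 47  (bits of 45 = 101101)
  bit 0 = 1: r = r^2 * 38 mod 47 = 1^2 * 38 = 1*38 = 38
  bit 1 = 0: r = r^2 mod 47 = 38^2 = 34
  bit 2 = 1: r = r^2 * 38 mod 47 = 34^2 * 38 = 28*38 = 30
  bit 3 = 1: r = r^2 * 38 mod 47 = 30^2 * 38 = 7*38 = 31
  bit 4 = 0: r = r^2 mod 47 = 31^2 = 21
  bit 5 = 1: r = r^2 * 38 mod 47 = 21^2 * 38 = 18*38 = 26
  -> B = 26
s = B^a = 26^20 mod 47  (bits of 20 = 10100)
  bit 0 = 1: r = r^2 * 26 mod 47 = 1^2 * 26 = 1*26 = 26
  bit 1 = 0: r = r^2 mod 47 = 26^2 = 18
  bit 2 = 1: r = r^2 * 26 mod 47 = 18^2 * 26 = 42*26 = 11
  bit 3 = 0: r = r^2 mod 47 = 11^2 = 27
  bit 4 = 0: r = r^2 mod 47 = 27^2 = 24
  -> s = B^a = 24

Answer: 24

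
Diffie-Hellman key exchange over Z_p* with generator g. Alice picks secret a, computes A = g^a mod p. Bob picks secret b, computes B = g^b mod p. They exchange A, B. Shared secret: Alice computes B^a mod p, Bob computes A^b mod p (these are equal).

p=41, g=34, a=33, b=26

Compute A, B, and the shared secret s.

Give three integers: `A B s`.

Answer: 12 21 5

Derivation:
A = 34^33 mod 41  (bits of 33 = 100001)
  bit 0 = 1: r = r^2 * 34 mod 41 = 1^2 * 34 = 1*34 = 34
  bit 1 = 0: r = r^2 mod 41 = 34^2 = 8
  bit 2 = 0: r = r^2 mod 41 = 8^2 = 23
  bit 3 = 0: r = r^2 mod 41 = 23^2 = 37
  bit 4 = 0: r = r^2 mod 41 = 37^2 = 16
  bit 5 = 1: r = r^2 * 34 mod 41 = 16^2 * 34 = 10*34 = 12
  -> A = 12
B = 34^26 mod 41  (bits of 26 = 11010)
  bit 0 = 1: r = r^2 * 34 mod 41 = 1^2 * 34 = 1*34 = 34
  bit 1 = 1: r = r^2 * 34 mod 41 = 34^2 * 34 = 8*34 = 26
  bit 2 = 0: r = r^2 mod 41 = 26^2 = 20
  bit 3 = 1: r = r^2 * 34 mod 41 = 20^2 * 34 = 31*34 = 29
  bit 4 = 0: r = r^2 mod 41 = 29^2 = 21
  -> B = 21
s = B^a = 21^33 mod 41  (bits of 33 = 100001)
  bit 0 = 1: r = r^2 * 21 mod 41 = 1^2 * 21 = 1*21 = 21
  bit 1 = 0: r = r^2 mod 41 = 21^2 = 31
  bit 2 = 0: r = r^2 mod 41 = 31^2 = 18
  bit 3 = 0: r = r^2 mod 41 = 18^2 = 37
  bit 4 = 0: r = r^2 mod 41 = 37^2 = 16
  bit 5 = 1: r = r^2 * 21 mod 41 = 16^2 * 21 = 10*21 = 5
  -> s = B^a = 5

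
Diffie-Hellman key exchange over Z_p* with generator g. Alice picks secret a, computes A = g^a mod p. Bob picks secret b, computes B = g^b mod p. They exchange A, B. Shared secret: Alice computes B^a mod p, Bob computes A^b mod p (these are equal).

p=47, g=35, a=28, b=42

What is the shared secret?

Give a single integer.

A = 35^28 mod 47  (bits of 28 = 11100)
  bit 0 = 1: r = r^2 * 35 mod 47 = 1^2 * 35 = 1*35 = 35
  bit 1 = 1: r = r^2 * 35 mod 47 = 35^2 * 35 = 3*35 = 11
  bit 2 = 1: r = r^2 * 35 mod 47 = 11^2 * 35 = 27*35 = 5
  bit 3 = 0: r = r^2 mod 47 = 5^2 = 25
  bit 4 = 0: r = r^2 mod 47 = 25^2 = 14
  -> A = 14
B = 35^42 mod 47  (bits of 42 = 101010)
  bit 0 = 1: r = r^2 * 35 mod 47 = 1^2 * 35 = 1*35 = 35
  bit 1 = 0: r = r^2 mod 47 = 35^2 = 3
  bit 2 = 1: r = r^2 * 35 mod 47 = 3^2 * 35 = 9*35 = 33
  bit 3 = 0: r = r^2 mod 47 = 33^2 = 8
  bit 4 = 1: r = r^2 * 35 mod 47 = 8^2 * 35 = 17*35 = 31
  bit 5 = 0: r = r^2 mod 47 = 31^2 = 21
  -> B = 21
s = B^a = 21^28 mod 47  (bits of 28 = 11100)
  bit 0 = 1: r = r^2 * 21 mod 47 = 1^2 * 21 = 1*21 = 21
  bit 1 = 1: r = r^2 * 21 mod 47 = 21^2 * 21 = 18*21 = 2
  bit 2 = 1: r = r^2 * 21 mod 47 = 2^2 * 21 = 4*21 = 37
  bit 3 = 0: r = r^2 mod 47 = 37^2 = 6
  bit 4 = 0: r = r^2 mod 47 = 6^2 = 36
  -> s = B^a = 36

Answer: 36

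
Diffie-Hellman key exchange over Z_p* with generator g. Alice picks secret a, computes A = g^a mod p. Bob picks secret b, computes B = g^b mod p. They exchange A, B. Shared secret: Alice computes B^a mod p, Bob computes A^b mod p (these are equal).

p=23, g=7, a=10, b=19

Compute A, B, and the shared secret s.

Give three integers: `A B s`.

A = 7^10 mod 23  (bits of 10 = 1010)
  bit 0 = 1: r = r^2 * 7 mod 23 = 1^2 * 7 = 1*7 = 7
  bit 1 = 0: r = r^2 mod 23 = 7^2 = 3
  bit 2 = 1: r = r^2 * 7 mod 23 = 3^2 * 7 = 9*7 = 17
  bit 3 = 0: r = r^2 mod 23 = 17^2 = 13
  -> A = 13
B = 7^19 mod 23  (bits of 19 = 10011)
  bit 0 = 1: r = r^2 * 7 mod 23 = 1^2 * 7 = 1*7 = 7
  bit 1 = 0: r = r^2 mod 23 = 7^2 = 3
  bit 2 = 0: r = r^2 mod 23 = 3^2 = 9
  bit 3 = 1: r = r^2 * 7 mod 23 = 9^2 * 7 = 12*7 = 15
  bit 4 = 1: r = r^2 * 7 mod 23 = 15^2 * 7 = 18*7 = 11
  -> B = 11
s = B^a = 11^10 mod 23  (bits of 10 = 1010)
  bit 0 = 1: r = r^2 * 11 mod 23 = 1^2 * 11 = 1*11 = 11
  bit 1 = 0: r = r^2 mod 23 = 11^2 = 6
  bit 2 = 1: r = r^2 * 11 mod 23 = 6^2 * 11 = 13*11 = 5
  bit 3 = 0: r = r^2 mod 23 = 5^2 = 2
  -> s = B^a = 2

Answer: 13 11 2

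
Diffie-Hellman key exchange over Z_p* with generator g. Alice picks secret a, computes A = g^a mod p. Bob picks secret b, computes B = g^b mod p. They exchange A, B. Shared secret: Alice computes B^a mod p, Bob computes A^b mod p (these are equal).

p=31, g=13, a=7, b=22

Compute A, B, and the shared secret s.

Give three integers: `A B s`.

Answer: 22 9 10

Derivation:
A = 13^7 mod 31  (bits of 7 = 111)
  bit 0 = 1: r = r^2 * 13 mod 31 = 1^2 * 13 = 1*13 = 13
  bit 1 = 1: r = r^2 * 13 mod 31 = 13^2 * 13 = 14*13 = 27
  bit 2 = 1: r = r^2 * 13 mod 31 = 27^2 * 13 = 16*13 = 22
  -> A = 22
B = 13^22 mod 31  (bits of 22 = 10110)
  bit 0 = 1: r = r^2 * 13 mod 31 = 1^2 * 13 = 1*13 = 13
  bit 1 = 0: r = r^2 mod 31 = 13^2 = 14
  bit 2 = 1: r = r^2 * 13 mod 31 = 14^2 * 13 = 10*13 = 6
  bit 3 = 1: r = r^2 * 13 mod 31 = 6^2 * 13 = 5*13 = 3
  bit 4 = 0: r = r^2 mod 31 = 3^2 = 9
  -> B = 9
s = B^a = 9^7 mod 31  (bits of 7 = 111)
  bit 0 = 1: r = r^2 * 9 mod 31 = 1^2 * 9 = 1*9 = 9
  bit 1 = 1: r = r^2 * 9 mod 31 = 9^2 * 9 = 19*9 = 16
  bit 2 = 1: r = r^2 * 9 mod 31 = 16^2 * 9 = 8*9 = 10
  -> s = B^a = 10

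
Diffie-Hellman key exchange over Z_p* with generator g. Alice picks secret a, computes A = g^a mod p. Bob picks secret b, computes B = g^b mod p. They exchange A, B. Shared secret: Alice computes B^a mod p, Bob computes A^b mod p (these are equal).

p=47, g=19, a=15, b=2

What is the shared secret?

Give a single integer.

A = 19^15 mod 47  (bits of 15 = 1111)
  bit 0 = 1: r = r^2 * 19 mod 47 = 1^2 * 19 = 1*19 = 19
  bit 1 = 1: r = r^2 * 19 mod 47 = 19^2 * 19 = 32*19 = 44
  bit 2 = 1: r = r^2 * 19 mod 47 = 44^2 * 19 = 9*19 = 30
  bit 3 = 1: r = r^2 * 19 mod 47 = 30^2 * 19 = 7*19 = 39
  -> A = 39
B = 19^2 mod 47  (bits of 2 = 10)
  bit 0 = 1: r = r^2 * 19 mod 47 = 1^2 * 19 = 1*19 = 19
  bit 1 = 0: r = r^2 mod 47 = 19^2 = 32
  -> B = 32
s = B^a = 32^15 mod 47  (bits of 15 = 1111)
  bit 0 = 1: r = r^2 * 32 mod 47 = 1^2 * 32 = 1*32 = 32
  bit 1 = 1: r = r^2 * 32 mod 47 = 32^2 * 32 = 37*32 = 9
  bit 2 = 1: r = r^2 * 32 mod 47 = 9^2 * 32 = 34*32 = 7
  bit 3 = 1: r = r^2 * 32 mod 47 = 7^2 * 32 = 2*32 = 17
  -> s = B^a = 17

Answer: 17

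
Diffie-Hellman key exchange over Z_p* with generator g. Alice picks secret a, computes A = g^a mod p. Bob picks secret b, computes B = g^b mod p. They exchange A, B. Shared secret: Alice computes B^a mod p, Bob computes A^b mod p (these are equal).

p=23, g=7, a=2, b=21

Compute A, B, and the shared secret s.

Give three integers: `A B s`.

A = 7^2 mod 23  (bits of 2 = 10)
  bit 0 = 1: r = r^2 * 7 mod 23 = 1^2 * 7 = 1*7 = 7
  bit 1 = 0: r = r^2 mod 23 = 7^2 = 3
  -> A = 3
B = 7^21 mod 23  (bits of 21 = 10101)
  bit 0 = 1: r = r^2 * 7 mod 23 = 1^2 * 7 = 1*7 = 7
  bit 1 = 0: r = r^2 mod 23 = 7^2 = 3
  bit 2 = 1: r = r^2 * 7 mod 23 = 3^2 * 7 = 9*7 = 17
  bit 3 = 0: r = r^2 mod 23 = 17^2 = 13
  bit 4 = 1: r = r^2 * 7 mod 23 = 13^2 * 7 = 8*7 = 10
  -> B = 10
s = B^a = 10^2 mod 23  (bits of 2 = 10)
  bit 0 = 1: r = r^2 * 10 mod 23 = 1^2 * 10 = 1*10 = 10
  bit 1 = 0: r = r^2 mod 23 = 10^2 = 8
  -> s = B^a = 8

Answer: 3 10 8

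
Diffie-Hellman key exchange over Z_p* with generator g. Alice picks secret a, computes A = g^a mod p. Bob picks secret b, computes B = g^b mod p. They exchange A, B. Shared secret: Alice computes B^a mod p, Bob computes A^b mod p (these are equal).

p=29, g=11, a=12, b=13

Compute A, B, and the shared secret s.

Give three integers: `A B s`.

A = 11^12 mod 29  (bits of 12 = 1100)
  bit 0 = 1: r = r^2 * 11 mod 29 = 1^2 * 11 = 1*11 = 11
  bit 1 = 1: r = r^2 * 11 mod 29 = 11^2 * 11 = 5*11 = 26
  bit 2 = 0: r = r^2 mod 29 = 26^2 = 9
  bit 3 = 0: r = r^2 mod 29 = 9^2 = 23
  -> A = 23
B = 11^13 mod 29  (bits of 13 = 1101)
  bit 0 = 1: r = r^2 * 11 mod 29 = 1^2 * 11 = 1*11 = 11
  bit 1 = 1: r = r^2 * 11 mod 29 = 11^2 * 11 = 5*11 = 26
  bit 2 = 0: r = r^2 mod 29 = 26^2 = 9
  bit 3 = 1: r = r^2 * 11 mod 29 = 9^2 * 11 = 23*11 = 21
  -> B = 21
s = B^a = 21^12 mod 29  (bits of 12 = 1100)
  bit 0 = 1: r = r^2 * 21 mod 29 = 1^2 * 21 = 1*21 = 21
  bit 1 = 1: r = r^2 * 21 mod 29 = 21^2 * 21 = 6*21 = 10
  bit 2 = 0: r = r^2 mod 29 = 10^2 = 13
  bit 3 = 0: r = r^2 mod 29 = 13^2 = 24
  -> s = B^a = 24

Answer: 23 21 24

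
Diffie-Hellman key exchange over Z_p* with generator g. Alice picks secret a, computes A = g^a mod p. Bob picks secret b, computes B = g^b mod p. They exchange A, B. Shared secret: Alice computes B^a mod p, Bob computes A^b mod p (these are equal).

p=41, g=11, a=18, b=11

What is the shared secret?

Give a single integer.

Answer: 20

Derivation:
A = 11^18 mod 41  (bits of 18 = 10010)
  bit 0 = 1: r = r^2 * 11 mod 41 = 1^2 * 11 = 1*11 = 11
  bit 1 = 0: r = r^2 mod 41 = 11^2 = 39
  bit 2 = 0: r = r^2 mod 41 = 39^2 = 4
  bit 3 = 1: r = r^2 * 11 mod 41 = 4^2 * 11 = 16*11 = 12
  bit 4 = 0: r = r^2 mod 41 = 12^2 = 21
  -> A = 21
B = 11^11 mod 41  (bits of 11 = 1011)
  bit 0 = 1: r = r^2 * 11 mod 41 = 1^2 * 11 = 1*11 = 11
  bit 1 = 0: r = r^2 mod 41 = 11^2 = 39
  bit 2 = 1: r = r^2 * 11 mod 41 = 39^2 * 11 = 4*11 = 3
  bit 3 = 1: r = r^2 * 11 mod 41 = 3^2 * 11 = 9*11 = 17
  -> B = 17
s = B^a = 17^18 mod 41  (bits of 18 = 10010)
  bit 0 = 1: r = r^2 * 17 mod 41 = 1^2 * 17 = 1*17 = 17
  bit 1 = 0: r = r^2 mod 41 = 17^2 = 2
  bit 2 = 0: r = r^2 mod 41 = 2^2 = 4
  bit 3 = 1: r = r^2 * 17 mod 41 = 4^2 * 17 = 16*17 = 26
  bit 4 = 0: r = r^2 mod 41 = 26^2 = 20
  -> s = B^a = 20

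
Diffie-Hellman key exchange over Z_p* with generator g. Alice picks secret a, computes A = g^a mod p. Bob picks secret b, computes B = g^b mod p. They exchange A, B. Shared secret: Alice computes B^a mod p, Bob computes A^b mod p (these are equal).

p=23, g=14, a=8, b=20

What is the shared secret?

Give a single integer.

Answer: 3

Derivation:
A = 14^8 mod 23  (bits of 8 = 1000)
  bit 0 = 1: r = r^2 * 14 mod 23 = 1^2 * 14 = 1*14 = 14
  bit 1 = 0: r = r^2 mod 23 = 14^2 = 12
  bit 2 = 0: r = r^2 mod 23 = 12^2 = 6
  bit 3 = 0: r = r^2 mod 23 = 6^2 = 13
  -> A = 13
B = 14^20 mod 23  (bits of 20 = 10100)
  bit 0 = 1: r = r^2 * 14 mod 23 = 1^2 * 14 = 1*14 = 14
  bit 1 = 0: r = r^2 mod 23 = 14^2 = 12
  bit 2 = 1: r = r^2 * 14 mod 23 = 12^2 * 14 = 6*14 = 15
  bit 3 = 0: r = r^2 mod 23 = 15^2 = 18
  bit 4 = 0: r = r^2 mod 23 = 18^2 = 2
  -> B = 2
s = B^a = 2^8 mod 23  (bits of 8 = 1000)
  bit 0 = 1: r = r^2 * 2 mod 23 = 1^2 * 2 = 1*2 = 2
  bit 1 = 0: r = r^2 mod 23 = 2^2 = 4
  bit 2 = 0: r = r^2 mod 23 = 4^2 = 16
  bit 3 = 0: r = r^2 mod 23 = 16^2 = 3
  -> s = B^a = 3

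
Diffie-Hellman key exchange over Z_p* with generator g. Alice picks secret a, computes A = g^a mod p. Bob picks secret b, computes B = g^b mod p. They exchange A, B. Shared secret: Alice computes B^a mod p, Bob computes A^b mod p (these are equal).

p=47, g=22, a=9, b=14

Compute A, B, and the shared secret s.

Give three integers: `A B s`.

Answer: 45 24 28

Derivation:
A = 22^9 mod 47  (bits of 9 = 1001)
  bit 0 = 1: r = r^2 * 22 mod 47 = 1^2 * 22 = 1*22 = 22
  bit 1 = 0: r = r^2 mod 47 = 22^2 = 14
  bit 2 = 0: r = r^2 mod 47 = 14^2 = 8
  bit 3 = 1: r = r^2 * 22 mod 47 = 8^2 * 22 = 17*22 = 45
  -> A = 45
B = 22^14 mod 47  (bits of 14 = 1110)
  bit 0 = 1: r = r^2 * 22 mod 47 = 1^2 * 22 = 1*22 = 22
  bit 1 = 1: r = r^2 * 22 mod 47 = 22^2 * 22 = 14*22 = 26
  bit 2 = 1: r = r^2 * 22 mod 47 = 26^2 * 22 = 18*22 = 20
  bit 3 = 0: r = r^2 mod 47 = 20^2 = 24
  -> B = 24
s = B^a = 24^9 mod 47  (bits of 9 = 1001)
  bit 0 = 1: r = r^2 * 24 mod 47 = 1^2 * 24 = 1*24 = 24
  bit 1 = 0: r = r^2 mod 47 = 24^2 = 12
  bit 2 = 0: r = r^2 mod 47 = 12^2 = 3
  bit 3 = 1: r = r^2 * 24 mod 47 = 3^2 * 24 = 9*24 = 28
  -> s = B^a = 28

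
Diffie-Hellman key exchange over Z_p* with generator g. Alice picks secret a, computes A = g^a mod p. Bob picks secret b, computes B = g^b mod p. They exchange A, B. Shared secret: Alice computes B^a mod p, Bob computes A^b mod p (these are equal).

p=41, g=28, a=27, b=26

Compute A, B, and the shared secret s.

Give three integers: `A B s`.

Answer: 26 39 36

Derivation:
A = 28^27 mod 41  (bits of 27 = 11011)
  bit 0 = 1: r = r^2 * 28 mod 41 = 1^2 * 28 = 1*28 = 28
  bit 1 = 1: r = r^2 * 28 mod 41 = 28^2 * 28 = 5*28 = 17
  bit 2 = 0: r = r^2 mod 41 = 17^2 = 2
  bit 3 = 1: r = r^2 * 28 mod 41 = 2^2 * 28 = 4*28 = 30
  bit 4 = 1: r = r^2 * 28 mod 41 = 30^2 * 28 = 39*28 = 26
  -> A = 26
B = 28^26 mod 41  (bits of 26 = 11010)
  bit 0 = 1: r = r^2 * 28 mod 41 = 1^2 * 28 = 1*28 = 28
  bit 1 = 1: r = r^2 * 28 mod 41 = 28^2 * 28 = 5*28 = 17
  bit 2 = 0: r = r^2 mod 41 = 17^2 = 2
  bit 3 = 1: r = r^2 * 28 mod 41 = 2^2 * 28 = 4*28 = 30
  bit 4 = 0: r = r^2 mod 41 = 30^2 = 39
  -> B = 39
s = B^a = 39^27 mod 41  (bits of 27 = 11011)
  bit 0 = 1: r = r^2 * 39 mod 41 = 1^2 * 39 = 1*39 = 39
  bit 1 = 1: r = r^2 * 39 mod 41 = 39^2 * 39 = 4*39 = 33
  bit 2 = 0: r = r^2 mod 41 = 33^2 = 23
  bit 3 = 1: r = r^2 * 39 mod 41 = 23^2 * 39 = 37*39 = 8
  bit 4 = 1: r = r^2 * 39 mod 41 = 8^2 * 39 = 23*39 = 36
  -> s = B^a = 36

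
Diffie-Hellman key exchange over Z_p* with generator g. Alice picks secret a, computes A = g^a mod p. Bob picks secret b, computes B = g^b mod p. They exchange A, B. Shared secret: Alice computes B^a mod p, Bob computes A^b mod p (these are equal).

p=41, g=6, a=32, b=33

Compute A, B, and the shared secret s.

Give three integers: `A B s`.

A = 6^32 mod 41  (bits of 32 = 100000)
  bit 0 = 1: r = r^2 * 6 mod 41 = 1^2 * 6 = 1*6 = 6
  bit 1 = 0: r = r^2 mod 41 = 6^2 = 36
  bit 2 = 0: r = r^2 mod 41 = 36^2 = 25
  bit 3 = 0: r = r^2 mod 41 = 25^2 = 10
  bit 4 = 0: r = r^2 mod 41 = 10^2 = 18
  bit 5 = 0: r = r^2 mod 41 = 18^2 = 37
  -> A = 37
B = 6^33 mod 41  (bits of 33 = 100001)
  bit 0 = 1: r = r^2 * 6 mod 41 = 1^2 * 6 = 1*6 = 6
  bit 1 = 0: r = r^2 mod 41 = 6^2 = 36
  bit 2 = 0: r = r^2 mod 41 = 36^2 = 25
  bit 3 = 0: r = r^2 mod 41 = 25^2 = 10
  bit 4 = 0: r = r^2 mod 41 = 10^2 = 18
  bit 5 = 1: r = r^2 * 6 mod 41 = 18^2 * 6 = 37*6 = 17
  -> B = 17
s = B^a = 17^32 mod 41  (bits of 32 = 100000)
  bit 0 = 1: r = r^2 * 17 mod 41 = 1^2 * 17 = 1*17 = 17
  bit 1 = 0: r = r^2 mod 41 = 17^2 = 2
  bit 2 = 0: r = r^2 mod 41 = 2^2 = 4
  bit 3 = 0: r = r^2 mod 41 = 4^2 = 16
  bit 4 = 0: r = r^2 mod 41 = 16^2 = 10
  bit 5 = 0: r = r^2 mod 41 = 10^2 = 18
  -> s = B^a = 18

Answer: 37 17 18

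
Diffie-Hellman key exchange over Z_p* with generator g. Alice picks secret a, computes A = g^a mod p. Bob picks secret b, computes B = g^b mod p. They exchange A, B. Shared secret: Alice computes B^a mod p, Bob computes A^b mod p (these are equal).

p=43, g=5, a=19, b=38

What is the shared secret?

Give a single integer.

Answer: 13

Derivation:
A = 5^19 mod 43  (bits of 19 = 10011)
  bit 0 = 1: r = r^2 * 5 mod 43 = 1^2 * 5 = 1*5 = 5
  bit 1 = 0: r = r^2 mod 43 = 5^2 = 25
  bit 2 = 0: r = r^2 mod 43 = 25^2 = 23
  bit 3 = 1: r = r^2 * 5 mod 43 = 23^2 * 5 = 13*5 = 22
  bit 4 = 1: r = r^2 * 5 mod 43 = 22^2 * 5 = 11*5 = 12
  -> A = 12
B = 5^38 mod 43  (bits of 38 = 100110)
  bit 0 = 1: r = r^2 * 5 mod 43 = 1^2 * 5 = 1*5 = 5
  bit 1 = 0: r = r^2 mod 43 = 5^2 = 25
  bit 2 = 0: r = r^2 mod 43 = 25^2 = 23
  bit 3 = 1: r = r^2 * 5 mod 43 = 23^2 * 5 = 13*5 = 22
  bit 4 = 1: r = r^2 * 5 mod 43 = 22^2 * 5 = 11*5 = 12
  bit 5 = 0: r = r^2 mod 43 = 12^2 = 15
  -> B = 15
s = B^a = 15^19 mod 43  (bits of 19 = 10011)
  bit 0 = 1: r = r^2 * 15 mod 43 = 1^2 * 15 = 1*15 = 15
  bit 1 = 0: r = r^2 mod 43 = 15^2 = 10
  bit 2 = 0: r = r^2 mod 43 = 10^2 = 14
  bit 3 = 1: r = r^2 * 15 mod 43 = 14^2 * 15 = 24*15 = 16
  bit 4 = 1: r = r^2 * 15 mod 43 = 16^2 * 15 = 41*15 = 13
  -> s = B^a = 13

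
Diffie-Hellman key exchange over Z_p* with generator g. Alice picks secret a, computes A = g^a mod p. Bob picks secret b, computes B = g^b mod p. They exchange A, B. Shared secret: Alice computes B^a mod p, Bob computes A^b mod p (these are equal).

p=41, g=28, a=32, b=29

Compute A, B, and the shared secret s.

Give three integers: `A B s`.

Answer: 37 7 10

Derivation:
A = 28^32 mod 41  (bits of 32 = 100000)
  bit 0 = 1: r = r^2 * 28 mod 41 = 1^2 * 28 = 1*28 = 28
  bit 1 = 0: r = r^2 mod 41 = 28^2 = 5
  bit 2 = 0: r = r^2 mod 41 = 5^2 = 25
  bit 3 = 0: r = r^2 mod 41 = 25^2 = 10
  bit 4 = 0: r = r^2 mod 41 = 10^2 = 18
  bit 5 = 0: r = r^2 mod 41 = 18^2 = 37
  -> A = 37
B = 28^29 mod 41  (bits of 29 = 11101)
  bit 0 = 1: r = r^2 * 28 mod 41 = 1^2 * 28 = 1*28 = 28
  bit 1 = 1: r = r^2 * 28 mod 41 = 28^2 * 28 = 5*28 = 17
  bit 2 = 1: r = r^2 * 28 mod 41 = 17^2 * 28 = 2*28 = 15
  bit 3 = 0: r = r^2 mod 41 = 15^2 = 20
  bit 4 = 1: r = r^2 * 28 mod 41 = 20^2 * 28 = 31*28 = 7
  -> B = 7
s = B^a = 7^32 mod 41  (bits of 32 = 100000)
  bit 0 = 1: r = r^2 * 7 mod 41 = 1^2 * 7 = 1*7 = 7
  bit 1 = 0: r = r^2 mod 41 = 7^2 = 8
  bit 2 = 0: r = r^2 mod 41 = 8^2 = 23
  bit 3 = 0: r = r^2 mod 41 = 23^2 = 37
  bit 4 = 0: r = r^2 mod 41 = 37^2 = 16
  bit 5 = 0: r = r^2 mod 41 = 16^2 = 10
  -> s = B^a = 10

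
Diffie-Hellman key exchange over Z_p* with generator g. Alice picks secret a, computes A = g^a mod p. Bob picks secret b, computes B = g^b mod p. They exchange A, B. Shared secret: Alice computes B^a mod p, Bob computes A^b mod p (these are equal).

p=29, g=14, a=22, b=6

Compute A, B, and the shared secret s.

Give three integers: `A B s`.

Answer: 6 5 24

Derivation:
A = 14^22 mod 29  (bits of 22 = 10110)
  bit 0 = 1: r = r^2 * 14 mod 29 = 1^2 * 14 = 1*14 = 14
  bit 1 = 0: r = r^2 mod 29 = 14^2 = 22
  bit 2 = 1: r = r^2 * 14 mod 29 = 22^2 * 14 = 20*14 = 19
  bit 3 = 1: r = r^2 * 14 mod 29 = 19^2 * 14 = 13*14 = 8
  bit 4 = 0: r = r^2 mod 29 = 8^2 = 6
  -> A = 6
B = 14^6 mod 29  (bits of 6 = 110)
  bit 0 = 1: r = r^2 * 14 mod 29 = 1^2 * 14 = 1*14 = 14
  bit 1 = 1: r = r^2 * 14 mod 29 = 14^2 * 14 = 22*14 = 18
  bit 2 = 0: r = r^2 mod 29 = 18^2 = 5
  -> B = 5
s = B^a = 5^22 mod 29  (bits of 22 = 10110)
  bit 0 = 1: r = r^2 * 5 mod 29 = 1^2 * 5 = 1*5 = 5
  bit 1 = 0: r = r^2 mod 29 = 5^2 = 25
  bit 2 = 1: r = r^2 * 5 mod 29 = 25^2 * 5 = 16*5 = 22
  bit 3 = 1: r = r^2 * 5 mod 29 = 22^2 * 5 = 20*5 = 13
  bit 4 = 0: r = r^2 mod 29 = 13^2 = 24
  -> s = B^a = 24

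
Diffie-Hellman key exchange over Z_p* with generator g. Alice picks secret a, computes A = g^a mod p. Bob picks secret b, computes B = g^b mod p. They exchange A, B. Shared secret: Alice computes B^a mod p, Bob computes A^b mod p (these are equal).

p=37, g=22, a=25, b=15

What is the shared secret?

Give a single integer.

Answer: 14

Derivation:
A = 22^25 mod 37  (bits of 25 = 11001)
  bit 0 = 1: r = r^2 * 22 mod 37 = 1^2 * 22 = 1*22 = 22
  bit 1 = 1: r = r^2 * 22 mod 37 = 22^2 * 22 = 3*22 = 29
  bit 2 = 0: r = r^2 mod 37 = 29^2 = 27
  bit 3 = 0: r = r^2 mod 37 = 27^2 = 26
  bit 4 = 1: r = r^2 * 22 mod 37 = 26^2 * 22 = 10*22 = 35
  -> A = 35
B = 22^15 mod 37  (bits of 15 = 1111)
  bit 0 = 1: r = r^2 * 22 mod 37 = 1^2 * 22 = 1*22 = 22
  bit 1 = 1: r = r^2 * 22 mod 37 = 22^2 * 22 = 3*22 = 29
  bit 2 = 1: r = r^2 * 22 mod 37 = 29^2 * 22 = 27*22 = 2
  bit 3 = 1: r = r^2 * 22 mod 37 = 2^2 * 22 = 4*22 = 14
  -> B = 14
s = B^a = 14^25 mod 37  (bits of 25 = 11001)
  bit 0 = 1: r = r^2 * 14 mod 37 = 1^2 * 14 = 1*14 = 14
  bit 1 = 1: r = r^2 * 14 mod 37 = 14^2 * 14 = 11*14 = 6
  bit 2 = 0: r = r^2 mod 37 = 6^2 = 36
  bit 3 = 0: r = r^2 mod 37 = 36^2 = 1
  bit 4 = 1: r = r^2 * 14 mod 37 = 1^2 * 14 = 1*14 = 14
  -> s = B^a = 14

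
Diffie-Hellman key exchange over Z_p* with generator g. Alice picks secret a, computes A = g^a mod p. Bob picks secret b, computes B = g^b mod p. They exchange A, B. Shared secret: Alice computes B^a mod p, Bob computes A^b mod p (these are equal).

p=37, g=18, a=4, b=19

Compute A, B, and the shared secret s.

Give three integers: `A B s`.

Answer: 7 19 7

Derivation:
A = 18^4 mod 37  (bits of 4 = 100)
  bit 0 = 1: r = r^2 * 18 mod 37 = 1^2 * 18 = 1*18 = 18
  bit 1 = 0: r = r^2 mod 37 = 18^2 = 28
  bit 2 = 0: r = r^2 mod 37 = 28^2 = 7
  -> A = 7
B = 18^19 mod 37  (bits of 19 = 10011)
  bit 0 = 1: r = r^2 * 18 mod 37 = 1^2 * 18 = 1*18 = 18
  bit 1 = 0: r = r^2 mod 37 = 18^2 = 28
  bit 2 = 0: r = r^2 mod 37 = 28^2 = 7
  bit 3 = 1: r = r^2 * 18 mod 37 = 7^2 * 18 = 12*18 = 31
  bit 4 = 1: r = r^2 * 18 mod 37 = 31^2 * 18 = 36*18 = 19
  -> B = 19
s = B^a = 19^4 mod 37  (bits of 4 = 100)
  bit 0 = 1: r = r^2 * 19 mod 37 = 1^2 * 19 = 1*19 = 19
  bit 1 = 0: r = r^2 mod 37 = 19^2 = 28
  bit 2 = 0: r = r^2 mod 37 = 28^2 = 7
  -> s = B^a = 7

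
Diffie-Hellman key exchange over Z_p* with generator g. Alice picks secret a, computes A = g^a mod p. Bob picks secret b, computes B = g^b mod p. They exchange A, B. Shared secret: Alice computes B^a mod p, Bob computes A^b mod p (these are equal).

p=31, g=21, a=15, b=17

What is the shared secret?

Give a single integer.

Answer: 30

Derivation:
A = 21^15 mod 31  (bits of 15 = 1111)
  bit 0 = 1: r = r^2 * 21 mod 31 = 1^2 * 21 = 1*21 = 21
  bit 1 = 1: r = r^2 * 21 mod 31 = 21^2 * 21 = 7*21 = 23
  bit 2 = 1: r = r^2 * 21 mod 31 = 23^2 * 21 = 2*21 = 11
  bit 3 = 1: r = r^2 * 21 mod 31 = 11^2 * 21 = 28*21 = 30
  -> A = 30
B = 21^17 mod 31  (bits of 17 = 10001)
  bit 0 = 1: r = r^2 * 21 mod 31 = 1^2 * 21 = 1*21 = 21
  bit 1 = 0: r = r^2 mod 31 = 21^2 = 7
  bit 2 = 0: r = r^2 mod 31 = 7^2 = 18
  bit 3 = 0: r = r^2 mod 31 = 18^2 = 14
  bit 4 = 1: r = r^2 * 21 mod 31 = 14^2 * 21 = 10*21 = 24
  -> B = 24
s = B^a = 24^15 mod 31  (bits of 15 = 1111)
  bit 0 = 1: r = r^2 * 24 mod 31 = 1^2 * 24 = 1*24 = 24
  bit 1 = 1: r = r^2 * 24 mod 31 = 24^2 * 24 = 18*24 = 29
  bit 2 = 1: r = r^2 * 24 mod 31 = 29^2 * 24 = 4*24 = 3
  bit 3 = 1: r = r^2 * 24 mod 31 = 3^2 * 24 = 9*24 = 30
  -> s = B^a = 30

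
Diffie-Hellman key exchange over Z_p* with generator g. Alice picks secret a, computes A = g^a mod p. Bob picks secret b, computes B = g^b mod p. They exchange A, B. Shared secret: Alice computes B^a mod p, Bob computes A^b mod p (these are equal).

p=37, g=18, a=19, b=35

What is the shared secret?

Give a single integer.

A = 18^19 mod 37  (bits of 19 = 10011)
  bit 0 = 1: r = r^2 * 18 mod 37 = 1^2 * 18 = 1*18 = 18
  bit 1 = 0: r = r^2 mod 37 = 18^2 = 28
  bit 2 = 0: r = r^2 mod 37 = 28^2 = 7
  bit 3 = 1: r = r^2 * 18 mod 37 = 7^2 * 18 = 12*18 = 31
  bit 4 = 1: r = r^2 * 18 mod 37 = 31^2 * 18 = 36*18 = 19
  -> A = 19
B = 18^35 mod 37  (bits of 35 = 100011)
  bit 0 = 1: r = r^2 * 18 mod 37 = 1^2 * 18 = 1*18 = 18
  bit 1 = 0: r = r^2 mod 37 = 18^2 = 28
  bit 2 = 0: r = r^2 mod 37 = 28^2 = 7
  bit 3 = 0: r = r^2 mod 37 = 7^2 = 12
  bit 4 = 1: r = r^2 * 18 mod 37 = 12^2 * 18 = 33*18 = 2
  bit 5 = 1: r = r^2 * 18 mod 37 = 2^2 * 18 = 4*18 = 35
  -> B = 35
s = B^a = 35^19 mod 37  (bits of 19 = 10011)
  bit 0 = 1: r = r^2 * 35 mod 37 = 1^2 * 35 = 1*35 = 35
  bit 1 = 0: r = r^2 mod 37 = 35^2 = 4
  bit 2 = 0: r = r^2 mod 37 = 4^2 = 16
  bit 3 = 1: r = r^2 * 35 mod 37 = 16^2 * 35 = 34*35 = 6
  bit 4 = 1: r = r^2 * 35 mod 37 = 6^2 * 35 = 36*35 = 2
  -> s = B^a = 2

Answer: 2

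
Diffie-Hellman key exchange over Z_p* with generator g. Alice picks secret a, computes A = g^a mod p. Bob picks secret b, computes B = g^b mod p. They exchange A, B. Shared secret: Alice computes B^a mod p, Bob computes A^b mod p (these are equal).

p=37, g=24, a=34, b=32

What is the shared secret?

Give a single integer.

Answer: 9

Derivation:
A = 24^34 mod 37  (bits of 34 = 100010)
  bit 0 = 1: r = r^2 * 24 mod 37 = 1^2 * 24 = 1*24 = 24
  bit 1 = 0: r = r^2 mod 37 = 24^2 = 21
  bit 2 = 0: r = r^2 mod 37 = 21^2 = 34
  bit 3 = 0: r = r^2 mod 37 = 34^2 = 9
  bit 4 = 1: r = r^2 * 24 mod 37 = 9^2 * 24 = 7*24 = 20
  bit 5 = 0: r = r^2 mod 37 = 20^2 = 30
  -> A = 30
B = 24^32 mod 37  (bits of 32 = 100000)
  bit 0 = 1: r = r^2 * 24 mod 37 = 1^2 * 24 = 1*24 = 24
  bit 1 = 0: r = r^2 mod 37 = 24^2 = 21
  bit 2 = 0: r = r^2 mod 37 = 21^2 = 34
  bit 3 = 0: r = r^2 mod 37 = 34^2 = 9
  bit 4 = 0: r = r^2 mod 37 = 9^2 = 7
  bit 5 = 0: r = r^2 mod 37 = 7^2 = 12
  -> B = 12
s = B^a = 12^34 mod 37  (bits of 34 = 100010)
  bit 0 = 1: r = r^2 * 12 mod 37 = 1^2 * 12 = 1*12 = 12
  bit 1 = 0: r = r^2 mod 37 = 12^2 = 33
  bit 2 = 0: r = r^2 mod 37 = 33^2 = 16
  bit 3 = 0: r = r^2 mod 37 = 16^2 = 34
  bit 4 = 1: r = r^2 * 12 mod 37 = 34^2 * 12 = 9*12 = 34
  bit 5 = 0: r = r^2 mod 37 = 34^2 = 9
  -> s = B^a = 9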